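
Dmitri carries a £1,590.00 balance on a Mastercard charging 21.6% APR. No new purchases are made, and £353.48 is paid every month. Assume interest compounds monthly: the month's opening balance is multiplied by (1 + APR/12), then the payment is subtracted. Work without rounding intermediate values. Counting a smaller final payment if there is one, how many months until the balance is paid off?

Monthly rate r = 21.6%/12 = 1.8% = 0.018.
Recurrence: B ← B·(1+r) − £353.48.
Month 1: interest £28.62; balance after payment £1,265.14.
Month 2: interest £22.77; balance after payment £934.43.
Month 3: interest £16.82; balance after payment £597.77.
Month 4: interest £10.76; balance after payment £255.05.
Month 5: interest £4.59; balance after payment £0.00.

5 months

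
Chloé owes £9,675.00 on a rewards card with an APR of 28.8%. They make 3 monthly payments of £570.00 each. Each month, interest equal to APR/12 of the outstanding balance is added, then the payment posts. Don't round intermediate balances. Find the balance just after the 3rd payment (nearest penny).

Monthly rate r = 28.8%/12 = 2.4% = 0.024.
Each month: B ← B·(1+r) − £570.00.
Month 1: interest £232.20; balance after payment £9,337.20.
Month 2: interest £224.09; balance after payment £8,991.29.
Month 3: interest £215.79; balance after payment £8,637.08.

£8,637.08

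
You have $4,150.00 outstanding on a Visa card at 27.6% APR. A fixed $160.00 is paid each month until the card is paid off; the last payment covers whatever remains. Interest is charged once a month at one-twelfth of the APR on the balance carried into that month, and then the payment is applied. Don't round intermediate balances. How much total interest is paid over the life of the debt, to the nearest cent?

Monthly rate r = 27.6%/12 = 2.3% = 0.023.
Payoff takes n = ⌈−ln(1 − rB₀/P)/ln(1+r)⌉ = ⌈39.919⌉ = 40 payments; the last is $147.15.
Total paid = 39·$160.00 + $147.15 = $6,387.15.
Total interest = total paid − principal = $6,387.15 − $4,150.00 = $2,237.15.

$2,237.15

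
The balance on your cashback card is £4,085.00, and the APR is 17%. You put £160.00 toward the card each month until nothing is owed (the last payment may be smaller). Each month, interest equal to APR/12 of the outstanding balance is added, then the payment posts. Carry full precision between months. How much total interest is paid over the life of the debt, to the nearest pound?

£1,021

Monthly rate r = 17%/12 = 1.41667% = 0.0141667.
Payoff takes n = ⌈−ln(1 − rB₀/P)/ln(1+r)⌉ = ⌈31.914⌉ = 32 payments; the last is £146.25.
Total paid = 31·£160.00 + £146.25 = £5,106.25.
Total interest = total paid − principal = £5,106.25 − £4,085.00 = £1,021.25.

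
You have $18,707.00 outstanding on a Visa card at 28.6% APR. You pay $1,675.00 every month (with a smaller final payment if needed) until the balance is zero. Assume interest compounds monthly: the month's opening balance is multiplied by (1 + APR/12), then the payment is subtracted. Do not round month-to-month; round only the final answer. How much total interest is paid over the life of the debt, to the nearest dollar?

Monthly rate r = 28.6%/12 = 2.38333% = 0.0238333.
Payoff takes n = ⌈−ln(1 − rB₀/P)/ln(1+r)⌉ = ⌈13.140⌉ = 14 payments; the last is $236.46.
Total paid = 13·$1,675.00 + $236.46 = $22,011.46.
Total interest = total paid − principal = $22,011.46 − $18,707.00 = $3,304.46.

$3,304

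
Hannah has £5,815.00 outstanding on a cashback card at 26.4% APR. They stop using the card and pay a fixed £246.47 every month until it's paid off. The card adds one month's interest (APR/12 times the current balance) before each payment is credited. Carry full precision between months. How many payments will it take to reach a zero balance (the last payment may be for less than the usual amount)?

Monthly rate r = 26.4%/12 = 2.2% = 0.022.
Recurrence: B ← B·(1+r) − £246.47.
Month 1: interest £127.93; balance after payment £5,696.46.
Month 2: interest £125.32; balance after payment £5,575.31.
Closed form: n = −ln(1 − rB₀/P)/ln(1+r) = −ln(0.48095)/ln(1.022) ≈ 33.637, so the balance reaches zero during payment 34.

34 months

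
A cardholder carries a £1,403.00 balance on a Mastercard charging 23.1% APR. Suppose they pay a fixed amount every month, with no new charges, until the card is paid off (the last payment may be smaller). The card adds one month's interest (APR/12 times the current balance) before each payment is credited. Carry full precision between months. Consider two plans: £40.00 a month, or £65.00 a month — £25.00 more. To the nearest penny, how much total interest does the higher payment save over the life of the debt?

Monthly rate r = 23.1%/12 = 1.925% = 0.01925.
At £40.00/mo: n = ⌈−ln(1 − rB₀/P)/ln(1+r)⌉ = 59 payments (last £39.11); total interest = total paid − £1,403.00 = £956.11.
At £65.00/mo: 29 payments (last £10.75); total interest £427.75.
Interest saved = £956.11 − £427.75 = £528.36.

£528.36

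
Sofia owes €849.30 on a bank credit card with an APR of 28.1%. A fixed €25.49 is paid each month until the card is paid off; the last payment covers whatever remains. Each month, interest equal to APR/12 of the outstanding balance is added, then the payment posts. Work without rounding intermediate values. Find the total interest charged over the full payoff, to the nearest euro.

Monthly rate r = 28.1%/12 = 2.34167% = 0.0234167.
Payoff takes n = ⌈−ln(1 − rB₀/P)/ln(1+r)⌉ = ⌈65.457⌉ = 66 payments; the last is €11.73.
Total paid = 65·€25.49 + €11.73 = €1,668.58.
Total interest = total paid − principal = €1,668.58 − €849.30 = €819.28.

€819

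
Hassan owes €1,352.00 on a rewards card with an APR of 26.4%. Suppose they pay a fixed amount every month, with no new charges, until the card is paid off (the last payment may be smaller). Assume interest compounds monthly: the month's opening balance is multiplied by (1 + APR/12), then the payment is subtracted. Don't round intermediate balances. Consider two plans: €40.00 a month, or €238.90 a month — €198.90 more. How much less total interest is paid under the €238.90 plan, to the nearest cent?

€1,041.85

Monthly rate r = 26.4%/12 = 2.2% = 0.022.
At €40.00/mo: n = ⌈−ln(1 − rB₀/P)/ln(1+r)⌉ = 63 payments (last €21.81); total interest = total paid − €1,352.00 = €1,149.81.
At €238.90/mo: 7 payments (last €26.56); total interest €107.96.
Interest saved = €1,149.81 − €107.96 = €1,041.85.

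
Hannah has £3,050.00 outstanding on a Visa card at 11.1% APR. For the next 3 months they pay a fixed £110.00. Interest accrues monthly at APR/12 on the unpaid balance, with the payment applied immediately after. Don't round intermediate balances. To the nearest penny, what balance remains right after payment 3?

£2,802.36

Monthly rate r = 11.1%/12 = 0.925% = 0.00925.
Each month: B ← B·(1+r) − £110.00.
Month 1: interest £28.21; balance after payment £2,968.21.
Month 2: interest £27.46; balance after payment £2,885.67.
Month 3: interest £26.69; balance after payment £2,802.36.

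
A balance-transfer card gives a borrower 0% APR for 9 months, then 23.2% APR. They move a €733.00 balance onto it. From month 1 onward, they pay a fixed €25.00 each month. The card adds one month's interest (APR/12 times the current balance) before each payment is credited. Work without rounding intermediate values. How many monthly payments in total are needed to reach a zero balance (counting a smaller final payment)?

36 payments

Promo months 1–9 at r₀ = 0%/12 = 0; months 10+ at r₁ = 23.2%/12 = 0.0193333.
After month 9 (no interest yet): B = €733.00 − 9·€25.00 = €508.00.
Then at r₁ with €25.00/mo: n₂ = −ln(1 − r₁·B/P)/ln(1+r₁) ≈ 26.06 → 27 more payments.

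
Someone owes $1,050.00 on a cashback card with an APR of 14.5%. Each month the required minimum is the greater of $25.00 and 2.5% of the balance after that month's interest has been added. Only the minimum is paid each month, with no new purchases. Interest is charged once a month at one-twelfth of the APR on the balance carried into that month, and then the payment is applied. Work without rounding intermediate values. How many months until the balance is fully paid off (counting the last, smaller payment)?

59 months

Monthly rate r = 14.5%/12 = 1.20833% = 0.0120833.
While 2.5% of the post-interest balance exceeds $25.00, each month B ← (B·(1+r))·(1 − 0.025), i.e. B shrinks by the factor (1+r)·0.975 = 0.98678.
This holds for months 1–5. Entering month 6 the balance is $982.41; 2.5% of the post-interest balance is now below $25.00, so the flat $25.00 minimum applies from here.
From month 6 a fixed $25.00 at rate r clears $982.41 in 54 more payments. Total: 5 + 54 = 59 months.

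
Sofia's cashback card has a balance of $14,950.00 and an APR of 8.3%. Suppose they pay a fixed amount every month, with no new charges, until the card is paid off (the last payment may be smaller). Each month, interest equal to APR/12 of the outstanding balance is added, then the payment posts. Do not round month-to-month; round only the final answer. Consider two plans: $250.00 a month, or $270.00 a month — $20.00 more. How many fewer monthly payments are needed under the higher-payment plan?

Monthly rate r = 8.3%/12 = 0.691667% = 0.00691667.
At $250.00/mo: n = ⌈−ln(1 − rB₀/P)/ln(1+r)⌉ = 78 payments (last $110.17); total interest = total paid − $14,950.00 = $4,410.17.
At $270.00/mo: 71 payments (last $13.81); total interest $3,963.81.
Payments saved = 78 − 71 = 7.

7 fewer payments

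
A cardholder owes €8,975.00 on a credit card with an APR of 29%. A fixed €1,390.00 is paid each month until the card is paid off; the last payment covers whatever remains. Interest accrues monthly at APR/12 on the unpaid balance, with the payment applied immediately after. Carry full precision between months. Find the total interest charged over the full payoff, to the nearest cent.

Monthly rate r = 29%/12 = 2.41667% = 0.0241667.
Payoff takes n = ⌈−ln(1 − rB₀/P)/ln(1+r)⌉ = ⌈7.105⌉ = 8 payments; the last is €146.82.
Total paid = 7·€1,390.00 + €146.82 = €9,876.82.
Total interest = total paid − principal = €9,876.82 − €8,975.00 = €901.82.

€901.82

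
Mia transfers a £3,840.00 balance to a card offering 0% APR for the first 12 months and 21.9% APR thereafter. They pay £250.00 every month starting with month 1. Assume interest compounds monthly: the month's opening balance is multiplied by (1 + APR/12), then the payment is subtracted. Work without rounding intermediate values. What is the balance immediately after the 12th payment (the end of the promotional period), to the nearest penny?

Promo months 1–12 at r₀ = 0%/12 = 0; months 13+ at r₁ = 21.9%/12 = 0.01825.
After month 12 (no interest yet): B = £3,840.00 − 12·£250.00 = £840.00.

£840.00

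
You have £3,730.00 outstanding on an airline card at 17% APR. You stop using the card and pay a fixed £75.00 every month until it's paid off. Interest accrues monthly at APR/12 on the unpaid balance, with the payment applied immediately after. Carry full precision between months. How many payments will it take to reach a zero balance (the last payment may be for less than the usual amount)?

87 payments

Monthly rate r = 17%/12 = 1.41667% = 0.0141667.
Recurrence: B ← B·(1+r) − £75.00.
Month 1: interest £52.84; balance after payment £3,707.84.
Month 2: interest £52.53; balance after payment £3,685.37.
Closed form: n = −ln(1 − rB₀/P)/ln(1+r) = −ln(0.29544)/ln(1.01417) ≈ 86.675, so the balance reaches zero during payment 87.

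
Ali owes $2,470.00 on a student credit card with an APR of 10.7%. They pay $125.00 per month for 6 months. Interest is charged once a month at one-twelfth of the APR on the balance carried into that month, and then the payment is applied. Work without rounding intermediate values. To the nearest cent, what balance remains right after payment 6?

$1,838.21

Monthly rate r = 10.7%/12 = 0.891667% = 0.00891667.
Each month: B ← B·(1+r) − $125.00.
Month 1: interest $22.02; balance after payment $2,367.02.
Month 2: interest $21.11; balance after payment $2,263.13.
Month 3: interest $20.18; balance after payment $2,158.31.
Month 4: interest $19.24; balance after payment $2,052.55.
Month 5: interest $18.30; balance after payment $1,945.86.
Month 6: interest $17.35; balance after payment $1,838.21.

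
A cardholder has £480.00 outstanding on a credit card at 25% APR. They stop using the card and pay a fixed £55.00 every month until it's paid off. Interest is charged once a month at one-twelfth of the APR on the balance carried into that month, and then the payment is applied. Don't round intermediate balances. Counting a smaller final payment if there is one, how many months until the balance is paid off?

10 months

Monthly rate r = 25%/12 = 2.08333% = 0.0208333.
Recurrence: B ← B·(1+r) − £55.00.
Month 1: interest £10.00; balance after payment £435.00.
Month 2: interest £9.06; balance after payment £389.06.
Closed form: n = −ln(1 − rB₀/P)/ln(1+r) = −ln(0.81818)/ln(1.02083) ≈ 9.732, so the balance reaches zero during payment 10.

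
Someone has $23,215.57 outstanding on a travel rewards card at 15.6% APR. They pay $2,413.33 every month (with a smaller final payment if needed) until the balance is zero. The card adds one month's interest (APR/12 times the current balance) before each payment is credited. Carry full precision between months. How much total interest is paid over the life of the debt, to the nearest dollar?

$1,750

Monthly rate r = 15.6%/12 = 1.3% = 0.013.
Payoff takes n = ⌈−ln(1 − rB₀/P)/ln(1+r)⌉ = ⌈10.343⌉ = 11 payments; the last is $831.92.
Total paid = 10·$2,413.33 + $831.92 = $24,965.22.
Total interest = total paid − principal = $24,965.22 − $23,215.57 = $1,749.65.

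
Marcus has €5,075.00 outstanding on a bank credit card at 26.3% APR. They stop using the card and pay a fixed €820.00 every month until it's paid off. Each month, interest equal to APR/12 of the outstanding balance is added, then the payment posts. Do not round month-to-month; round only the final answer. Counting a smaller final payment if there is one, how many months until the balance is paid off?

Monthly rate r = 26.3%/12 = 2.19167% = 0.0219167.
Recurrence: B ← B·(1+r) − €820.00.
Month 1: interest €111.23; balance after payment €4,366.23.
Month 2: interest €95.69; balance after payment €3,641.92.
Closed form: n = −ln(1 − rB₀/P)/ln(1+r) = −ln(0.86436)/ln(1.02192) ≈ 6.724, so the balance reaches zero during payment 7.

7 months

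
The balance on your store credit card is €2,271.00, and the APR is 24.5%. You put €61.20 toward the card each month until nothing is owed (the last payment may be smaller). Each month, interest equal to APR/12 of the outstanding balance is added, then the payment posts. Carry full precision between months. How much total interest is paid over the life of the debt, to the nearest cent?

€2,020.54

Monthly rate r = 24.5%/12 = 2.04167% = 0.0204167.
Payoff takes n = ⌈−ln(1 − rB₀/P)/ln(1+r)⌉ = ⌈70.122⌉ = 71 payments; the last is €7.54.
Total paid = 70·€61.20 + €7.54 = €4,291.54.
Total interest = total paid − principal = €4,291.54 − €2,271.00 = €2,020.54.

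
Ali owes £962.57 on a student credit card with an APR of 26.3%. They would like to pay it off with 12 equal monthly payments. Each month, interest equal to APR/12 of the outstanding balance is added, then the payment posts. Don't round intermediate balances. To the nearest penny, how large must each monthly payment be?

£92.10

Monthly rate r = 26.3%/12 = 2.19167% = 0.0219167.
Level-payment amortization: P = B₀·r / (1 − (1+r)^(−n)) = 962.57·0.0219167 / (1 − 1.02192^(−12)).
Denominator 1 − (1+r)^(−12) = 0.229071301.
P = 21.0963 / 0.229071301 ≈ 92.10.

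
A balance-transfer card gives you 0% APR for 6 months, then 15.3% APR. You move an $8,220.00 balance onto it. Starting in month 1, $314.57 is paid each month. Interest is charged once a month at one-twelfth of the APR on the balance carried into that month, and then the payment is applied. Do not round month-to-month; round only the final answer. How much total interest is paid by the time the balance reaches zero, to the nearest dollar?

$1,033

Promo months 1–6 at r₀ = 0%/12 = 0; months 7+ at r₁ = 15.3%/12 = 0.01275.
After month 6 (no interest yet): B = $8,220.00 − 6·$314.57 = $6,332.58.
Then at r₁ with $314.57/mo: n₂ = −ln(1 − r₁·B/P)/ln(1+r₁) ≈ 23.41 → 24 more payments.
Total paid = 29·$314.57 + $130.03 = $9,252.56; interest = $9,252.56 − $8,220.00 = $1,032.56.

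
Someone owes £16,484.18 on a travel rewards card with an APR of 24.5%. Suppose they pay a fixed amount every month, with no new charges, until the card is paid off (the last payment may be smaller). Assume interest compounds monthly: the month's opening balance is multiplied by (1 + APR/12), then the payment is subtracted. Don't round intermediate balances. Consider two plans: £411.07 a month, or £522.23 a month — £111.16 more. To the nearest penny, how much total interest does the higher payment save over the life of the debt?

Monthly rate r = 24.5%/12 = 2.04167% = 0.0204167.
At £411.07/mo: n = ⌈−ln(1 − rB₀/P)/ln(1+r)⌉ = 85 payments (last £204.34); total interest = total paid − £16,484.18 = £18,250.04.
At £522.23/mo: 52 payments (last £86.80); total interest £10,236.35.
Interest saved = £18,250.04 − £10,236.35 = £8,013.69.

£8,013.69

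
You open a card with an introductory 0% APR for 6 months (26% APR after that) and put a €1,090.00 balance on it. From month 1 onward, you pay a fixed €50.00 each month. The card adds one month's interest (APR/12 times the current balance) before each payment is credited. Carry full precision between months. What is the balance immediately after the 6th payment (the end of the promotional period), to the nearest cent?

€790.00

Promo months 1–6 at r₀ = 0%/12 = 0; months 7+ at r₁ = 26%/12 = 0.0216667.
After month 6 (no interest yet): B = €1,090.00 − 6·€50.00 = €790.00.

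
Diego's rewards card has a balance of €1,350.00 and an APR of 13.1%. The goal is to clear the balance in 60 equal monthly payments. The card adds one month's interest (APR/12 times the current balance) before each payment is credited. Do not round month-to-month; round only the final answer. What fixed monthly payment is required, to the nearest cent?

Monthly rate r = 13.1%/12 = 1.09167% = 0.0109167.
Level-payment amortization: P = B₀·r / (1 − (1+r)^(−n)) = 1350.00·0.0109167 / (1 − 1.01092^(−60)).
Denominator 1 − (1+r)^(−60) = 0.478710954.
P = 14.7375 / 0.478710954 ≈ 30.79.

€30.79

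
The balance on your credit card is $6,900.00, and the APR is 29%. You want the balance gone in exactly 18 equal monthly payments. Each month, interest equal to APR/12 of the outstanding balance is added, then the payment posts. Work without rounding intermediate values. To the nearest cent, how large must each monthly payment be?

Monthly rate r = 29%/12 = 2.41667% = 0.0241667.
Level-payment amortization: P = B₀·r / (1 − (1+r)^(−n)) = 6900.00·0.0241667 / (1 − 1.02417^(−18)).
Denominator 1 − (1+r)^(−18) = 0.349378311.
P = 166.75 / 0.349378311 ≈ 477.28.

$477.28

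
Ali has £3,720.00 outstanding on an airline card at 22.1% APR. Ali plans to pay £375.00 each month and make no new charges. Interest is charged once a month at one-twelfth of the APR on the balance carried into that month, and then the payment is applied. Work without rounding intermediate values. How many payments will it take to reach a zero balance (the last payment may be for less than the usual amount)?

12 months

Monthly rate r = 22.1%/12 = 1.84167% = 0.0184167.
Recurrence: B ← B·(1+r) − £375.00.
Month 1: interest £68.51; balance after payment £3,413.51.
Month 2: interest £62.87; balance after payment £3,101.38.
Closed form: n = −ln(1 − rB₀/P)/ln(1+r) = −ln(0.81731)/ln(1.01842) ≈ 11.055, so the balance reaches zero during payment 12.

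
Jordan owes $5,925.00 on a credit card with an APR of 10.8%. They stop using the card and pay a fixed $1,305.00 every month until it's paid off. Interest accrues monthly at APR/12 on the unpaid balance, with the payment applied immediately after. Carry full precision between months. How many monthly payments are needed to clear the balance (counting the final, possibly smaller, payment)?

Monthly rate r = 10.8%/12 = 0.9% = 0.009.
Recurrence: B ← B·(1+r) − $1,305.00.
Month 1: interest $53.33; balance after payment $4,673.32.
Month 2: interest $42.06; balance after payment $3,410.38.
Month 3: interest $30.69; balance after payment $2,136.08.
Month 4: interest $19.22; balance after payment $850.30.
Month 5: interest $7.65; balance after payment $0.00.

5 payments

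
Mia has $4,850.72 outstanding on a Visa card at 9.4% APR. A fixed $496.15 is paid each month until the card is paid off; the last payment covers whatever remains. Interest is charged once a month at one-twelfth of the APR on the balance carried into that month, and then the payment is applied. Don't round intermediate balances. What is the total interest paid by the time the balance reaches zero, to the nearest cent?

Monthly rate r = 9.4%/12 = 0.783333% = 0.00783333.
Payoff takes n = ⌈−ln(1 − rB₀/P)/ln(1+r)⌉ = ⌈10.211⌉ = 11 payments; the last is $105.09.
Total paid = 10·$496.15 + $105.09 = $5,066.59.
Total interest = total paid − principal = $5,066.59 − $4,850.72 = $215.87.

$215.87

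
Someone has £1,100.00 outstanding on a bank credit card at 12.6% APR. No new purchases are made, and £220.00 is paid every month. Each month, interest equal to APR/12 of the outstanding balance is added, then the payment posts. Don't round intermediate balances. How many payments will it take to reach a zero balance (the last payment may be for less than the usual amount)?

6 months

Monthly rate r = 12.6%/12 = 1.05% = 0.0105.
Recurrence: B ← B·(1+r) − £220.00.
Month 1: interest £11.55; balance after payment £891.55.
Month 2: interest £9.36; balance after payment £680.91.
Month 3: interest £7.15; balance after payment £468.06.
Month 4: interest £4.91; balance after payment £252.98.
Month 5: interest £2.66; balance after payment £35.63.
Month 6: interest £0.37; balance after payment £0.00.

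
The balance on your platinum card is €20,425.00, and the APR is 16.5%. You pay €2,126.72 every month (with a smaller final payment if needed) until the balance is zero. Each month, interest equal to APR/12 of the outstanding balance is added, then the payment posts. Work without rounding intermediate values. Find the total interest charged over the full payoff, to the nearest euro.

€1,634

Monthly rate r = 16.5%/12 = 1.375% = 0.01375.
Payoff takes n = ⌈−ln(1 − rB₀/P)/ln(1+r)⌉ = ⌈10.371⌉ = 11 payments; the last is €791.94.
Total paid = 10·€2,126.72 + €791.94 = €22,059.14.
Total interest = total paid − principal = €22,059.14 − €20,425.00 = €1,634.14.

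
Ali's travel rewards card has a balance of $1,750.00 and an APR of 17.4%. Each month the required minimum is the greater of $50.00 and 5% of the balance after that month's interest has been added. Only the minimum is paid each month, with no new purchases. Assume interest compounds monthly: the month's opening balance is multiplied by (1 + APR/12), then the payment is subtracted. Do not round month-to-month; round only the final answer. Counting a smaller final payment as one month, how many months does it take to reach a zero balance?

39 months

Monthly rate r = 17.4%/12 = 1.45% = 0.0145.
While 5% of the post-interest balance exceeds $50.00, each month B ← (B·(1+r))·(1 − 0.05), i.e. B shrinks by the factor (1+r)·0.95 = 0.96377.
This holds for months 1–16. Entering month 17 the balance is $969.72; 5% of the post-interest balance is now below $50.00, so the flat $50.00 minimum applies from here.
From month 17 a fixed $50.00 at rate r clears $969.72 in 23 more payments. Total: 16 + 23 = 39 months.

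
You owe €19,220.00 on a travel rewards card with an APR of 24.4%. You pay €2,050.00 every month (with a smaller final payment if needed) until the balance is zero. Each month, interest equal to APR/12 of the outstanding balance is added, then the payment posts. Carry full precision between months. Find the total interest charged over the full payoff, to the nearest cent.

Monthly rate r = 24.4%/12 = 2.03333% = 0.0203333.
Payoff takes n = ⌈−ln(1 − rB₀/P)/ln(1+r)⌉ = ⌈10.507⌉ = 11 payments; the last is €1,045.42.
Total paid = 10·€2,050.00 + €1,045.42 = €21,545.42.
Total interest = total paid − principal = €21,545.42 − €19,220.00 = €2,325.42.

€2,325.42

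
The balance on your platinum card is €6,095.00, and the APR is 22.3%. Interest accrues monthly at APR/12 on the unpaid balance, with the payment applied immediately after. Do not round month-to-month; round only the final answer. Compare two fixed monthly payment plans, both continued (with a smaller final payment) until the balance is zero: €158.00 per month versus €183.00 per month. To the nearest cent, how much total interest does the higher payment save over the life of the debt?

Monthly rate r = 22.3%/12 = 1.85833% = 0.0185833.
At €158.00/mo: n = ⌈−ln(1 − rB₀/P)/ln(1+r)⌉ = 69 payments (last €84.28); total interest = total paid − €6,095.00 = €4,733.28.
At €183.00/mo: 53 payments (last €73.21); total interest €3,494.21.
Interest saved = €4,733.28 − €3,494.21 = €1,239.07.

€1,239.07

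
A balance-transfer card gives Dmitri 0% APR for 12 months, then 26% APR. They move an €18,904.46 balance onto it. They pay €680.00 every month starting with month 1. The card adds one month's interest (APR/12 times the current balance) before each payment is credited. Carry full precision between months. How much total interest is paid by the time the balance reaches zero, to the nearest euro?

Promo months 1–12 at r₀ = 0%/12 = 0; months 13+ at r₁ = 26%/12 = 0.0216667.
After month 12 (no interest yet): B = €18,904.46 − 12·€680.00 = €10,744.46.
Then at r₁ with €680.00/mo: n₂ = −ln(1 − r₁·B/P)/ln(1+r₁) ≈ 19.55 → 20 more payments.
Total paid = 31·€680.00 + €376.42 = €21,456.42; interest = €21,456.42 − €18,904.46 = €2,551.96.

€2,552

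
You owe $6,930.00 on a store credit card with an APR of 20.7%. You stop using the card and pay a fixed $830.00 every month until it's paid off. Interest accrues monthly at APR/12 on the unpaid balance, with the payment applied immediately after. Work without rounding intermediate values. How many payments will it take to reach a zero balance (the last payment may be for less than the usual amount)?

Monthly rate r = 20.7%/12 = 1.725% = 0.01725.
Recurrence: B ← B·(1+r) − $830.00.
Month 1: interest $119.54; balance after payment $6,219.54.
Month 2: interest $107.29; balance after payment $5,496.83.
Closed form: n = −ln(1 − rB₀/P)/ln(1+r) = −ln(0.85597)/ln(1.01725) ≈ 9.093, so the balance reaches zero during payment 10.

10 months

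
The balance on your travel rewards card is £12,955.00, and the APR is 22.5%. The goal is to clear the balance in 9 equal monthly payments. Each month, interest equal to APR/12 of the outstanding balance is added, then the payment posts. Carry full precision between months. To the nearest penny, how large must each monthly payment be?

Monthly rate r = 22.5%/12 = 1.875% = 0.01875.
Level-payment amortization: P = B₀·r / (1 − (1+r)^(−n)) = 12955.00·0.01875 / (1 − 1.01875^(−9)).
Denominator 1 − (1+r)^(−9) = 0.153959011.
P = 242.906 / 0.153959011 ≈ 1577.73.

£1,577.73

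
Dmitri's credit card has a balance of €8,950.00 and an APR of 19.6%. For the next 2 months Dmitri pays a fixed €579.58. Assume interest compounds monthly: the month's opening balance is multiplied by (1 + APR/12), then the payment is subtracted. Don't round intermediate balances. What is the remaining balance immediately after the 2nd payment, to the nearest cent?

Monthly rate r = 19.6%/12 = 1.63333% = 0.0163333.
Each month: B ← B·(1+r) − €579.58.
Month 1: interest €146.18; balance after payment €8,516.60.
Month 2: interest €139.10; balance after payment €8,076.13.

€8,076.13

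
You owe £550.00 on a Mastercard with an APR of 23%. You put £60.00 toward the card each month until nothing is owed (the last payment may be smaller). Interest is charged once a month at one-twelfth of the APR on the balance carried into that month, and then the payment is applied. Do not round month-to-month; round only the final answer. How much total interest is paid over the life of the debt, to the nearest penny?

Monthly rate r = 23%/12 = 1.91667% = 0.0191667.
Payoff takes n = ⌈−ln(1 − rB₀/P)/ln(1+r)⌉ = ⌈10.177⌉ = 11 payments; the last is £10.71.
Total paid = 10·£60.00 + £10.71 = £610.71.
Total interest = total paid − principal = £610.71 − £550.00 = £60.71.

£60.71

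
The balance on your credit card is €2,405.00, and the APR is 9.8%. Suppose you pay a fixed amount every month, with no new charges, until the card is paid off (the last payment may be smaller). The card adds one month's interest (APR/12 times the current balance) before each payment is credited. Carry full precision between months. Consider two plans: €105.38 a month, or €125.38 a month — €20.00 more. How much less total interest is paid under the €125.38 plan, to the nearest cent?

€46.12

Monthly rate r = 9.8%/12 = 0.816667% = 0.00816667.
At €105.38/mo: n = ⌈−ln(1 − rB₀/P)/ln(1+r)⌉ = 26 payments (last €38.00); total interest = total paid − €2,405.00 = €267.50.
At €125.38/mo: 21 payments (last €118.78); total interest €221.38.
Interest saved = €267.50 − €221.38 = €46.12.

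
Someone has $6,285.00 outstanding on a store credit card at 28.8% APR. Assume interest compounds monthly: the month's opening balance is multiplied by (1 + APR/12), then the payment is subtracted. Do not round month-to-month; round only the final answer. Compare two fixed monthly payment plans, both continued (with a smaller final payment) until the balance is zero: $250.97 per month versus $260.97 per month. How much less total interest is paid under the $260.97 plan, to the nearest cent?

$229.93

Monthly rate r = 28.8%/12 = 2.4% = 0.024.
At $250.97/mo: n = ⌈−ln(1 − rB₀/P)/ln(1+r)⌉ = 39 payments (last $187.19); total interest = total paid − $6,285.00 = $3,439.05.
At $260.97/mo: 37 payments (last $99.20); total interest $3,209.12.
Interest saved = $3,439.05 − $3,209.12 = $229.93.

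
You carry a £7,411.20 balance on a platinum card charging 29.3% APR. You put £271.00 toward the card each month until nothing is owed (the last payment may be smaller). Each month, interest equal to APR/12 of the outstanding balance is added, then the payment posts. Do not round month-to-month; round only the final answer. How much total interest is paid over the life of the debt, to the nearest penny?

£4,967.39

Monthly rate r = 29.3%/12 = 2.44167% = 0.0244167.
Payoff takes n = ⌈−ln(1 − rB₀/P)/ln(1+r)⌉ = ⌈45.675⌉ = 46 payments; the last is £183.59.
Total paid = 45·£271.00 + £183.59 = £12,378.59.
Total interest = total paid − principal = £12,378.59 − £7,411.20 = £4,967.39.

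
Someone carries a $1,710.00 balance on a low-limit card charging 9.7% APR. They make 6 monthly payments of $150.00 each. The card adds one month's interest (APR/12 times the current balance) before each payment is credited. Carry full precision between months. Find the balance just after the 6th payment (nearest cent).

Monthly rate r = 9.7%/12 = 0.808333% = 0.00808333.
Each month: B ← B·(1+r) − $150.00.
Month 1: interest $13.82; balance after payment $1,573.82.
Month 2: interest $12.72; balance after payment $1,436.54.
Month 3: interest $11.61; balance after payment $1,298.16.
Month 4: interest $10.49; balance after payment $1,158.65.
Month 5: interest $9.37; balance after payment $1,018.02.
Month 6: interest $8.23; balance after payment $876.24.

$876.24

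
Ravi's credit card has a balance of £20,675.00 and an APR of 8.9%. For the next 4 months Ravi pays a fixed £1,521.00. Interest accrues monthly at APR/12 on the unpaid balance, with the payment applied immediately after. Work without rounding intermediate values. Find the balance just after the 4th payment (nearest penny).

Monthly rate r = 8.9%/12 = 0.741667% = 0.00741667.
Each month: B ← B·(1+r) − £1,521.00.
Month 1: interest £153.34; balance after payment £19,307.34.
Month 2: interest £143.20; balance after payment £17,929.54.
Month 3: interest £132.98; balance after payment £16,541.51.
Month 4: interest £122.68; balance after payment £15,143.20.

£15,143.20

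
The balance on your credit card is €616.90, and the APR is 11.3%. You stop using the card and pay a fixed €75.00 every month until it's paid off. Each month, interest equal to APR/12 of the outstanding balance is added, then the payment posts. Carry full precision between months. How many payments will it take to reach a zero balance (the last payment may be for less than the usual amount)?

9 payments

Monthly rate r = 11.3%/12 = 0.941667% = 0.00941667.
Recurrence: B ← B·(1+r) − €75.00.
Month 1: interest €5.81; balance after payment €547.71.
Month 2: interest €5.16; balance after payment €477.87.
Closed form: n = −ln(1 − rB₀/P)/ln(1+r) = −ln(0.92254)/ln(1.00942) ≈ 8.602, so the balance reaches zero during payment 9.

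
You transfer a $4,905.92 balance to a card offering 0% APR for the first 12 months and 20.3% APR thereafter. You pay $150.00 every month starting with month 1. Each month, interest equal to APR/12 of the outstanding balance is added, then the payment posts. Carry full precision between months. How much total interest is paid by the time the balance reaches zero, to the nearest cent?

Promo months 1–12 at r₀ = 0%/12 = 0; months 13+ at r₁ = 20.3%/12 = 0.0169167.
After month 12 (no interest yet): B = $4,905.92 − 12·$150.00 = $3,105.92.
Then at r₁ with $150.00/mo: n₂ = −ln(1 − r₁·B/P)/ln(1+r₁) ≈ 25.71 → 26 more payments.
Total paid = 37·$150.00 + $106.07 = $5,656.07; interest = $5,656.07 − $4,905.92 = $750.15.

$750.15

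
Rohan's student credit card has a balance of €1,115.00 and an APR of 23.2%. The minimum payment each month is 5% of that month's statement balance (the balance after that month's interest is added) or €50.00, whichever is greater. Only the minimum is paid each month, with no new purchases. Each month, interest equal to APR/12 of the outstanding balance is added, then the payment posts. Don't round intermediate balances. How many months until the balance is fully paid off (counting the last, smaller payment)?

Monthly rate r = 23.2%/12 = 1.93333% = 0.0193333.
While 5% of the post-interest balance exceeds €50.00, each month B ← (B·(1+r))·(1 − 0.05), i.e. B shrinks by the factor (1+r)·0.95 = 0.96837.
This holds for months 1–4. Entering month 5 the balance is €980.47; 5% of the post-interest balance is now below €50.00, so the flat €50.00 minimum applies from here.
From month 5 a fixed €50.00 at rate r clears €980.47 in 25 more payments. Total: 4 + 25 = 29 months.

29 months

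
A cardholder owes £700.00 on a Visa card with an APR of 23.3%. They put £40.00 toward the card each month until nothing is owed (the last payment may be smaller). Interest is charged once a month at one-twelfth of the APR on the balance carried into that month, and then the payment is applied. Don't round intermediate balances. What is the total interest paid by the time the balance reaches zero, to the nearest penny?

£163.72

Monthly rate r = 23.3%/12 = 1.94167% = 0.0194167.
Payoff takes n = ⌈−ln(1 − rB₀/P)/ln(1+r)⌉ = ⌈21.591⌉ = 22 payments; the last is £23.72.
Total paid = 21·£40.00 + £23.72 = £863.72.
Total interest = total paid − principal = £863.72 − £700.00 = £163.72.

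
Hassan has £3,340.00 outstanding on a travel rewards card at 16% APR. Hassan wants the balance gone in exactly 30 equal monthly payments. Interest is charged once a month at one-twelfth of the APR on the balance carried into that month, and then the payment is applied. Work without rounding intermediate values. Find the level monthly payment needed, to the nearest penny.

£135.81

Monthly rate r = 16%/12 = 1.33333% = 0.0133333.
Level-payment amortization: P = B₀·r / (1 − (1+r)^(−n)) = 3340.00·0.0133333 / (1 − 1.01333^(−30)).
Denominator 1 − (1+r)^(−30) = 0.327905822.
P = 44.5333 / 0.327905822 ≈ 135.81.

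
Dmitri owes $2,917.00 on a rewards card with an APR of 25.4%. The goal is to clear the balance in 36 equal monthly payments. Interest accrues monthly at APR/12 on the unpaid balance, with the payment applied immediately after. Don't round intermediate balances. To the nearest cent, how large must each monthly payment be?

$116.60

Monthly rate r = 25.4%/12 = 2.11667% = 0.0211667.
Level-payment amortization: P = B₀·r / (1 − (1+r)^(−n)) = 2917.00·0.0211667 / (1 − 1.02117^(−36)).
Denominator 1 − (1+r)^(−36) = 0.529541497.
P = 61.7432 / 0.529541497 ≈ 116.60.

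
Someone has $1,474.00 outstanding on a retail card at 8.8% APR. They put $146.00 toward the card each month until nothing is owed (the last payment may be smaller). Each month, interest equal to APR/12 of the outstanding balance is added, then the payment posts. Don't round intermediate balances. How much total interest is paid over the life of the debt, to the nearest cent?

Monthly rate r = 8.8%/12 = 0.733333% = 0.00733333.
Payoff takes n = ⌈−ln(1 − rB₀/P)/ln(1+r)⌉ = ⌈10.528⌉ = 11 payments; the last is $77.16.
Total paid = 10·$146.00 + $77.16 = $1,537.16.
Total interest = total paid − principal = $1,537.16 − $1,474.00 = $63.16.

$63.16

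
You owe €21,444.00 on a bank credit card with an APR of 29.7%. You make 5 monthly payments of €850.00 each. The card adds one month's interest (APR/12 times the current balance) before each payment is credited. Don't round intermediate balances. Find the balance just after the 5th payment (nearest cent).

Monthly rate r = 29.7%/12 = 2.475% = 0.02475.
Each month: B ← B·(1+r) − €850.00.
Month 1: interest €530.74; balance after payment €21,124.74.
Month 2: interest €522.84; balance after payment €20,797.58.
Month 3: interest €514.74; balance after payment €20,462.32.
Month 4: interest €506.44; balance after payment €20,118.76.
Month 5: interest €497.94; balance after payment €19,766.70.

€19,766.70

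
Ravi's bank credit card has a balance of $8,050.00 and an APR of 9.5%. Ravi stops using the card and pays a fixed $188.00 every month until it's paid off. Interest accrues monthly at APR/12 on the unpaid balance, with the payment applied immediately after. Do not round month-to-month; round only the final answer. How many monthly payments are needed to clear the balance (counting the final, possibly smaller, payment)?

53 months

Monthly rate r = 9.5%/12 = 0.791667% = 0.00791667.
Recurrence: B ← B·(1+r) − $188.00.
Month 1: interest $63.73; balance after payment $7,925.73.
Month 2: interest $62.75; balance after payment $7,800.47.
Closed form: n = −ln(1 − rB₀/P)/ln(1+r) = −ln(0.66102)/ln(1.00792) ≈ 52.499, so the balance reaches zero during payment 53.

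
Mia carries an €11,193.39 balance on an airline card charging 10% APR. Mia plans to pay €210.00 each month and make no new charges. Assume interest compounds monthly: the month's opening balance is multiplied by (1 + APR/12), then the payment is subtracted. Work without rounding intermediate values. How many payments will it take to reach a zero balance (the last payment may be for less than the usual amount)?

Monthly rate r = 10%/12 = 0.833333% = 0.00833333.
Recurrence: B ← B·(1+r) − €210.00.
Month 1: interest €93.28; balance after payment €11,076.67.
Month 2: interest €92.31; balance after payment €10,958.97.
Closed form: n = −ln(1 − rB₀/P)/ln(1+r) = −ln(0.55582)/ln(1.00833) ≈ 70.771, so the balance reaches zero during payment 71.

71 payments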